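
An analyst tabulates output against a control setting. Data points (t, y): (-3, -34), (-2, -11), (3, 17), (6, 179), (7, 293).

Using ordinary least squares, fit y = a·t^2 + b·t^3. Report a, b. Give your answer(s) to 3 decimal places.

a = -0.900, b = 0.981

The normal equations are: 3875·a + 24551·b = 20604;  24551·a + 165827·b = 140628.
(Σt^2·t^2 = 3875, Σt^2·t^3 = 24551, Σt^3·t^3 = 165827, Σt^2·y = 20604, Σt^3·y = 140628.)
Determinant 3875·165827 − 24551² = 39828024.
a = (20604·165827 − 24551·140628)/39828024 = -498035/553167; b = (3875·140628 − 24551·20604)/39828024 = 542843/553167.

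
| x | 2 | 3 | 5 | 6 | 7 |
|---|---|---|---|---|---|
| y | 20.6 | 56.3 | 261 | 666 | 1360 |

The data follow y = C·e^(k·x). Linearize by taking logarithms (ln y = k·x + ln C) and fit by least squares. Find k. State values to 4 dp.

k = 0.8331

Let Y = ln y. Fitting Y = k·x + ln C by least squares:
XᵀX = [[123.0000, 23.0000]; [23.0000, 5]], rhs = [135.4797, 26.3370]ᵀ  (here Σx = 23.0000, Σ(x)² = 123.0000, Σln y = 26.3370, Σx·ln y = 135.4797).
Slope k = (n·Σx·ln y − Σx·Σln y)/(n·Σ(x)² − (Σx)²) = (5·135.4797 − 23.0000·26.3370)/86.0000 = 0.83310; ln C = (Σln y − k·Σx)/n = 1.43515.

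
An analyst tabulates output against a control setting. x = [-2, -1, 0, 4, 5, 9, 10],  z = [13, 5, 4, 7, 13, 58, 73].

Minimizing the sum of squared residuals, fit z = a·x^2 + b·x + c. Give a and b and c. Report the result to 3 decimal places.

a = 0.993, b = -2.868, c = 2.740

Compute the Gram sums: Σx^2·x^2 = 17459, Σx^2·x = 1909, Σx^2 = 227, Σx·x = 227, Σx = 25, Σ1 = 7.
Moment sums: Σx^2·z = 12492, Σx·z = 1314, Σz = 173.
Inverting the 3×3 Gram matrix, [a, b, c]ᵀ = [106847/107548, -308463/107548, 147365/53774]ᵀ.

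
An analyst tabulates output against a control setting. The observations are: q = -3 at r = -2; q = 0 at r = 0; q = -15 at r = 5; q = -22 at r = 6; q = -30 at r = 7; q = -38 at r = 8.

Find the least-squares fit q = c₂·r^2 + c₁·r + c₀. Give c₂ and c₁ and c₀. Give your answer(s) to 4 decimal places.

c₂ = -0.6002, c₁ = 0.0331, c₀ = -0.3253

Normal-equation sums: Σr^2·r^2 = 8434, Σr^2·r = 1188, Σr^2 = 178, Σr·r = 178, Σr = 24, Σ1 = 6.
Moment sums: Σr^2·q = -5081, Σr·q = -715, Σq = -108.
Normal equations: [[8434, 1188, 178]; [1188, 178, 24]; [178, 24, 6]]·[c₂, c₁, c₀]ᵀ = [-5081, -715, -108]ᵀ.
Solving the 3×3 system (Gaussian elimination) gives c₂ = -28809/47996, c₁ = 397/11999, c₀ = -1201/3692.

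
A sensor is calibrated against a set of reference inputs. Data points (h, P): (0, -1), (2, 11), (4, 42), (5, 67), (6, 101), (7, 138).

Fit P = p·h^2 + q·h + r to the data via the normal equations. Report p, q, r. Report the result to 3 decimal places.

p = 2.991, q = -1.205, r = -0.327

Setting ∂/∂p … = 0 gives: 4594·p + 756·q + 130·r = 12789;  756·p + 130·q + 24·r = 2097;  130·p + 24·q + 6·r = 358.
(Σh^2·h^2 = 4594, Σh^2·h = 756, Σh^2 = 130, Σh·h = 130, Σh = 24, Σ1 = 6, Σh^2·P = 12789, Σh·P = 2097, ΣP = 358.)
Solving the 3×3 system (Gaussian elimination) gives p = 21239/7100, q = -2139/1775, r = -2321/7100.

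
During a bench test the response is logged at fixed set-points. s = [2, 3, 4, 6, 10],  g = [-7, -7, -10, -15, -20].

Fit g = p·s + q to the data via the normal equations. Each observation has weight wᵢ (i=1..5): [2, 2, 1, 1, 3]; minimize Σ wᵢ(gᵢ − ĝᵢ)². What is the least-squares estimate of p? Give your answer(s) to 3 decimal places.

p = -1.718

With design matrix M, MᵀWM = [[378, 50]; [50, 9]] and MᵀWg = [-800, -113]ᵀ.
det = 378·9 − 50² = 902.
p = ((-800)·9 − 50·(-113))/902 = -775/451; q = (378·(-113) − 50·(-800))/902 = -1357/451.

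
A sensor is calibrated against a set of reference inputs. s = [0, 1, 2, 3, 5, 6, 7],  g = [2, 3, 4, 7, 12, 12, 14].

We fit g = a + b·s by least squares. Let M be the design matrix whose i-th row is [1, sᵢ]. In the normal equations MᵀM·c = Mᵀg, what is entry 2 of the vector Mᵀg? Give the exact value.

262

Entry 2 ↔ basis s, so (Mᵀg)_{2} = Σᵢ (s)·gᵢ = (0)·(2) + (1)·(3) + (2)·(4) + (3)·(7) + (5)·(12) + (6)·(12) + (7)·(14) = 262.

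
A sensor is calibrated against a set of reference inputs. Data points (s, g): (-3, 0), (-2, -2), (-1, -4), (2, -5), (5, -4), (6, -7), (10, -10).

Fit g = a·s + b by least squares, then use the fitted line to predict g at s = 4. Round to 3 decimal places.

ĝ = -5.556

With design matrix A, AᵀA = [[179, 17]; [17, 7]] and Aᵀg = [-164, -32]ᵀ.
Eliminating b: 7·(row 1) − 17·(row 2) gives 964·a = 7·(-164) − 17·(-32) = -604, so a = -151/241.
Then b = ((-32) − 17·(-151/241))/7 = -735/241.
At s = 4: ĝ = (-151/241)·(4) + (-735/241)·(1) = -1339/241.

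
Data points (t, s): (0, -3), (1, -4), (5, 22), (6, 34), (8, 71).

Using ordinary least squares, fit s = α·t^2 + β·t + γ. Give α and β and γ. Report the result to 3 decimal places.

α = 1.456, β = -2.427, γ = -2.986

Entries of MᵀM: Σt^2·t^2 = 6018, Σt^2·t = 854, Σt^2 = 126, Σt·t = 126, Σt = 20, Σ1 = 5.
And Σt^2·s = 6314, Σt·s = 878, Σs = 120.
Solving the 3×3 system (Gaussian elimination) gives α = 7525/5168, β = -12541/5168, γ = -7717/2584.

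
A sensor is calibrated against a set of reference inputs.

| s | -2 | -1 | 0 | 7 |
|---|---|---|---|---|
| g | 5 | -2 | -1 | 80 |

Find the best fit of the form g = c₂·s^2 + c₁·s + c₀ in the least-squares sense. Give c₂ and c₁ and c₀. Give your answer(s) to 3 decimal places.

c₂ = 1.645, c₁ = 0.190, c₀ = -1.893

The normal equations are: 2418·c₂ + 334·c₁ + 54·c₀ = 3938;  334·c₂ + 54·c₁ + 4·c₀ = 552;  54·c₂ + 4·c₁ + 4·c₀ = 82.
Row-reducing yields c₂ = 199/121, c₁ = 23/121, c₀ = -229/121.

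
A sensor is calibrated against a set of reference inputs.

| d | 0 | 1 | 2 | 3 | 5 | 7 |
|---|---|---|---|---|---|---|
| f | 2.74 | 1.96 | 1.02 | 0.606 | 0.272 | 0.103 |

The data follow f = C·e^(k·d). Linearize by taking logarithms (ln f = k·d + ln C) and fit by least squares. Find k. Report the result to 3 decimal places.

k = -0.473

Linearized form: ln f = k·d + ln C. From the 6 transformed points,
Sums: Σd = 18.0000, Σ(d)² = 88.0000, Σln f = -2.3751, Σd·ln f = -23.2110.
Normal system: [[88.0000, 18.0000]; [18.0000, 6]]·[k, ln C]ᵀ = [-23.2110, -2.3751]ᵀ.
Δ = 88.0000·6 − (18.0000)² = 204.0000; k = (-23.2110·6 − 18.0000·-2.3751)/204.0000 = -0.47311, ln C = (88.0000·-2.3751 − 18.0000·-23.2110)/204.0000 = 1.02346.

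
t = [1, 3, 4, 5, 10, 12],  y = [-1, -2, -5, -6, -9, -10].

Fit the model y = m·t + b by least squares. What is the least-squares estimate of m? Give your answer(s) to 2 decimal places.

The normal equations are: 295·m + 35·b = -267;  35·m + 6·b = -33.
Δ = 295·6 − 35² = 545.
m = ((-267)·6 − 35·(-33))/545 = -447/545; b = (295·(-33) − 35·(-267))/545 = -78/109.

m = -0.82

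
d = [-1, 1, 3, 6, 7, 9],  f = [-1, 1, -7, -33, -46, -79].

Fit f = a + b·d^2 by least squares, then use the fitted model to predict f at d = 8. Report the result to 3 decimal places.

f̂ = -61.441

With design matrix X, XᵀX = [[6, 177]; [177, 10341]] and Xᵀf = [-165, -9904]ᵀ.
Δ = 6·10341 − 177² = 30717.
a = ((-165)·10341 − 177·(-9904))/30717 = 15581/10239; b = (6·(-9904) − 177·(-165))/30717 = -10073/10239.
At d = 8: f̂ = (15581/10239)·(1) + (-10073/10239)·(64) = -209697/3413.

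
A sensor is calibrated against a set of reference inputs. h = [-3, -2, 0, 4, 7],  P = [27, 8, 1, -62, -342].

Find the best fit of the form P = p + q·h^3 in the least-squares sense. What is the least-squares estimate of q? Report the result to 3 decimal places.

With design matrix A, AᵀA = [[5, 372]; [372, 122538]] and AᵀP = [-368, -122067]ᵀ.
det = 5·122538 − 372² = 474306.
p = ((-368)·122538 − 372·(-122067))/474306 = 52490/79051; q = (5·(-122067) − 372·(-368))/474306 = -157813/158102.

q = -0.998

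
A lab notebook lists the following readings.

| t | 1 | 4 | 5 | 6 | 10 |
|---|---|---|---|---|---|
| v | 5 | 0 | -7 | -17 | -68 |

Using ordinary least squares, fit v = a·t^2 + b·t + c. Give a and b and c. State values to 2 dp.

a = -1.00, b = 2.81, c = 3.55

Entries of XᵀX: Σt^2·t^2 = 12178, Σt^2·t = 1406, Σt^2 = 178, Σt·t = 178, Σt = 26, Σ1 = 5.
Right-hand side: Σt^2·v = -7582, Σt·v = -812, Σv = -87.
Normal equations: [[12178, 1406, 178]; [1406, 178, 26]; [178, 26, 5]]·[a, b, c]ᵀ = [-7582, -812, -87]ᵀ.
Row-reducing yields a = -7999/8008, b = 22501/8008, c = 1015/286.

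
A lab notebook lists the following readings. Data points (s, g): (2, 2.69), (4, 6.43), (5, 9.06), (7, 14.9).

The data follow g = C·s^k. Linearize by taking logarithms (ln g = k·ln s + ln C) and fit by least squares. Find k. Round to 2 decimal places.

k = 1.36

Linearized form: ln g = k·ln s + ln C. From the 4 transformed points,
Over the data: Σln s = 5.6348, Σ(ln s)² = 8.7791, Σln g = 7.7557, Σln s·ln g = 12.0694.
Normal system: [[8.7791, 5.6348]; [5.6348, 4]]·[k, ln C]ᵀ = [12.0694, 7.7557]ᵀ.
Δ = 8.7791·4 − (5.6348)² = 3.3656; k = (12.0694·4 − 5.6348·7.7557)/3.3656 = 1.35945, ln C = (8.7791·7.7557 − 5.6348·12.0694)/3.3656 = 0.02388.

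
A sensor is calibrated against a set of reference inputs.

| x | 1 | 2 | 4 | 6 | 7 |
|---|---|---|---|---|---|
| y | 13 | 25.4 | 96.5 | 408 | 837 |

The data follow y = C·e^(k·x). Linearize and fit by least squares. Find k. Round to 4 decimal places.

k = 0.6941

Linearized form: ln y = k·x + ln C. From the 5 transformed points,
Σx = 20.0000, Σ(x)² = 106.0000, Σln y = 23.1103, Σx·ln y = 110.4890.
Normal system: [[106.0000, 20.0000]; [20.0000, 5]]·[k, ln C]ᵀ = [110.4890, 23.1103]ᵀ.
Solving (det = 130.0000): k = 0.69414, ln C = 1.84550.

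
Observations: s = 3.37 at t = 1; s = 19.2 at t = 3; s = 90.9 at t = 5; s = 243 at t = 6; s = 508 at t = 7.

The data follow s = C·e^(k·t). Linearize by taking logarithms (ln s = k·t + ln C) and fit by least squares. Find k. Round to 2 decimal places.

k = 0.84

Linearized form: ln s = k·t + ln C. From the 5 transformed points,
XᵀX = [[120.0000, 22.0000]; [22.0000, 5]], rhs = [109.2002, 20.4031]ᵀ  (here Σt = 22.0000, Σ(t)² = 120.0000, Σln s = 20.4031, Σt·ln s = 109.2002).
Δ = 120.0000·5 − (22.0000)² = 116.0000; k = (109.2002·5 − 22.0000·20.4031)/116.0000 = 0.83735, ln C = (120.0000·20.4031 − 22.0000·109.2002)/116.0000 = 0.39630.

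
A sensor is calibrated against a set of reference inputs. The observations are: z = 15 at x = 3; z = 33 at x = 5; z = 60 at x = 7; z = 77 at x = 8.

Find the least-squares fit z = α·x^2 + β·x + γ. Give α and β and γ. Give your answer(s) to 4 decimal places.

The normal system AᵀA·[α, β, γ]ᵀ = Aᵀz is [[7203, 1007, 147]; [1007, 147, 23]; [147, 23, 4]]·[α, β, γ]ᵀ = [8828, 1246, 185]ᵀ.
Row-reducing yields α = 905/796, β = -89/796, γ = 1017/199.

α = 1.1369, β = -0.1118, γ = 5.1106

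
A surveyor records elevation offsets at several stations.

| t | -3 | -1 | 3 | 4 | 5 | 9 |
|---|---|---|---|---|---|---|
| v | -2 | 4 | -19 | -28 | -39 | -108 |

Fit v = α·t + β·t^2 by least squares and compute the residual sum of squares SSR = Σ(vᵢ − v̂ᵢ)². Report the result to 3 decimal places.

Compute the Gram sums: Σt·t = 141, Σt·t^2 = 917, Σt^2·t^2 = 7605.
Moment sums: Σt·v = -1334, Σt^2·v = -10356.
Determinant 141·7605 − 917² = 231416.
α = ((-1334)·7605 − 917·(-10356))/231416 = -324309/115708; β = (141·(-10356) − 917·(-1334))/231416 = -118459/115708.
Residuals: -34553/28927, 128491/57854, -79697/57854, -11811/28927, 17602/28927, 4374/28927; SSR = 510095/57854.

SSR = 8.817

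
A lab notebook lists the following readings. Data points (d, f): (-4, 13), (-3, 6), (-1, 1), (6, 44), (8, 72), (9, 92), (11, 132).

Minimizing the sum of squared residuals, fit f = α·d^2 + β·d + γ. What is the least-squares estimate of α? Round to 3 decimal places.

α = 0.978

The normal system AᵀA·[α, β, γ]ᵀ = Aᵀf is [[26932, 2696, 328]; [2696, 328, 26]; [328, 26, 7]]·[α, β, γ]ᵀ = [29879, 3049, 360]ᵀ.
Solving the 3×3 system (Gaussian elimination) gives α = 21599/22092, β = 25499/22092, γ = 4897/3682.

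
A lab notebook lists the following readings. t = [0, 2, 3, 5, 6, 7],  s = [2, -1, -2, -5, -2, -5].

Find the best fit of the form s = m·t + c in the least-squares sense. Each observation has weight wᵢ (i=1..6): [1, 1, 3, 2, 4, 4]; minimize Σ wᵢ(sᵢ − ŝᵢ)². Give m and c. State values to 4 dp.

m = -0.7414, c = 0.7414

From the data, Σwᵢ·t·t = 421, Σwᵢ·t = 73, Σwᵢ·1 = 15.
And Σwᵢ·t·s = -258, Σwᵢ·s = -43.
Determinant 421·15 − 73² = 986.
m = ((-258)·15 − 73·(-43))/986 = -43/58; c = (421·(-43) − 73·(-258))/986 = 43/58.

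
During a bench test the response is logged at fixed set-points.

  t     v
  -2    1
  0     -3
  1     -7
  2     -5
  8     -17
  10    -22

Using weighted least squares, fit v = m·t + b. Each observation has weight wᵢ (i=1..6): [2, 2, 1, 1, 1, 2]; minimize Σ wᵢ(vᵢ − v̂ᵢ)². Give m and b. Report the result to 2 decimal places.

m = -1.87, b = -2.95

The normal equations are: 277·m + 27·b = -597;  27·m + 9·b = -77.
Δ = 277·9 − 27² = 1764.
m = ((-597)·9 − 27·(-77))/1764 = -183/98; b = (277·(-77) − 27·(-597))/1764 = -2605/882.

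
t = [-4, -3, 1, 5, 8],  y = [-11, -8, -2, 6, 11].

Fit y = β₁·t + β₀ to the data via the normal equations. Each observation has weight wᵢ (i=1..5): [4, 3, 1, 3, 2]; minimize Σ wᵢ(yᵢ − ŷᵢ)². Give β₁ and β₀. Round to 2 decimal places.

β₁ = 1.81, β₀ = -3.28

Entries of MᵀWM: Σwᵢ·t·t = 295, Σwᵢ·t = 7, Σwᵢ·1 = 13.
For MᵀWy: Σwᵢ·t·y = 512, Σwᵢ·y = -30.
Eliminating β₀: 13·(row 1) − 7·(row 2) gives 3786·β₁ = 13·512 − 7·(-30) = 6866, so β₁ = 3433/1893.
Then β₀ = ((-30) − 7·(3433/1893))/13 = -6217/1893.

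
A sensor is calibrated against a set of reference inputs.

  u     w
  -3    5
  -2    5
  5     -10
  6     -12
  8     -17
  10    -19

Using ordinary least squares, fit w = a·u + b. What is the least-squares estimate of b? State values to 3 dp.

Setting ∂/∂a … = 0 gives: 238·a + 24·b = -473;  24·a + 6·b = -48.
(Σu·u = 238, Σu = 24, Σ1 = 6, Σu·w = -473, Σw = -48.)
Eliminating b: 6·(row 1) − 24·(row 2) gives 852·a = 6·(-473) − 24·(-48) = -1686, so a = -281/142.
Then b = ((-48) − 24·(-281/142))/6 = -6/71.

b = -0.085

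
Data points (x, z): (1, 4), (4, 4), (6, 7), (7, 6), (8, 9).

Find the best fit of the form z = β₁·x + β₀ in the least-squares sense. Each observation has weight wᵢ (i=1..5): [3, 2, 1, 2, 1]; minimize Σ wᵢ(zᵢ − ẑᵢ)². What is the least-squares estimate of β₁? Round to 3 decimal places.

Setting ∂/∂β₁ … = 0 gives: 233·β₁ + 39·β₀ = 242;  39·β₁ + 9·β₀ = 48.
(Σwᵢ·x·x = 233, Σwᵢ·x = 39, Σwᵢ·1 = 9, Σwᵢ·x·z = 242, Σwᵢ·z = 48.)
Δ = 233·9 − 39² = 576.
β₁ = (242·9 − 39·48)/576 = 17/32; β₀ = (233·48 − 39·242)/576 = 97/32.

β₁ = 0.531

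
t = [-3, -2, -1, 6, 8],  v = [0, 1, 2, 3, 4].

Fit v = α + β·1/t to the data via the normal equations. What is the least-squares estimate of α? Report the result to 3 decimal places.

α = 2.525

With design matrix X, XᵀX = [[5, -37/24]; [-37/24, 809/576]] and Xᵀv = [10, -3/2]ᵀ.
det = 5·(809/576) − (-37/24)² = 223/48.
α = (10·(809/576) − (-37/24)·(-3/2))/(223/48) = 3379/1338; β = (5·(-3/2) − (-37/24)·10)/(223/48) = 380/223.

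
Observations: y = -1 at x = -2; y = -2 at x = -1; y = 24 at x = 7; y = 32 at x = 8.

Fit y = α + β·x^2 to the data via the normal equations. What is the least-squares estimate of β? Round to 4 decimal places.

β = 0.5455

Normal-equation sums: Σ1 = 4, Σx^2 = 118, Σx^2·x^2 = 6514.
Moment sums: Σy = 53, Σx^2·y = 3218.
So MᵀM·[α, β]ᵀ = Mᵀy: [[4, 118]; [118, 6514]]·[α, β]ᵀ = [53, 3218]ᵀ.
det = 4·6514 − 118² = 12132.
α = (53·6514 − 118·3218)/12132 = -5747/2022; β = (4·3218 − 118·53)/12132 = 1103/2022.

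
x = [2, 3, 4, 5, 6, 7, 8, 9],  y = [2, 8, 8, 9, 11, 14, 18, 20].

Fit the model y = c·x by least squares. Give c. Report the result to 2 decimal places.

c = 2.09

Normal-equation sums: Σx·x = 284.
Moment sums: Σx·y = 593.
c = 593/284 = 2.08803.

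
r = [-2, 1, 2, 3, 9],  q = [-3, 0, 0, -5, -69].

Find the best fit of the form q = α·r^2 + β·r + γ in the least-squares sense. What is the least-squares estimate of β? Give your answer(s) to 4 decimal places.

β = 0.5645

The normal equations are: 6675·α + 757·β + 99·γ = -5646;  757·α + 99·β + 13·γ = -630;  99·α + 13·β + 5·γ = -77.
(Σr^2·r^2 = 6675, Σr^2·r = 757, Σr^2 = 99, Σr·r = 99, Σr = 13, Σ1 = 5, Σr^2·q = -5646, Σr·q = -630, Σq = -77.)
Solving the 3×3 system (Gaussian elimination) gives α = -16871/18064, β = 10197/18064, γ = 7337/4516.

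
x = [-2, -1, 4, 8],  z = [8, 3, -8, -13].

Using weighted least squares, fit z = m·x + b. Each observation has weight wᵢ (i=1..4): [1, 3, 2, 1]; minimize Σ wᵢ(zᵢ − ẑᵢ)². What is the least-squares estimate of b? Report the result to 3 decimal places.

b = 1.478

Normal-equation sums: Σwᵢ·x·x = 103, Σwᵢ·x = 11, Σwᵢ·1 = 7.
Right-hand side: Σwᵢ·x·z = -193, Σwᵢ·z = -12.
Eliminating b: 7·(row 1) − 11·(row 2) gives 600·m = 7·(-193) − 11·(-12) = -1219, so m = -1219/600.
Then b = ((-12) − 11·(-1219/600))/7 = 887/600.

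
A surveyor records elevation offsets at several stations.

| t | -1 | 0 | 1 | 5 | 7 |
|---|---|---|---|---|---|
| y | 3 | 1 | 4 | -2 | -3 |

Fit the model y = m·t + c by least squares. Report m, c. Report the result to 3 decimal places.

With design matrix M, MᵀM = [[76, 12]; [12, 5]] and Mᵀy = [-30, 3]ᵀ.
Determinant 76·5 − 12² = 236.
m = ((-30)·5 − 12·3)/236 = -93/118; c = (76·3 − 12·(-30))/236 = 147/59.

m = -0.788, c = 2.492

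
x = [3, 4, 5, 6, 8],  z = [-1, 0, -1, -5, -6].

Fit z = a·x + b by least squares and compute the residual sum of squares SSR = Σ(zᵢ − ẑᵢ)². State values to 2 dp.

The normal system AᵀA·[a, b]ᵀ = Aᵀz is [[150, 26]; [26, 5]]·[a, b]ᵀ = [-86, -13]ᵀ.
Eliminating b: 5·(row 1) − 26·(row 2) gives 74·a = 5·(-86) − 26·(-13) = -92, so a = -46/37.
Then b = ((-13) − 26·(-46/37))/5 = 143/37.
Residuals: -42/37, 41/37, 50/37, -52/37, 3/37; SSR = 234/37.

SSR = 6.32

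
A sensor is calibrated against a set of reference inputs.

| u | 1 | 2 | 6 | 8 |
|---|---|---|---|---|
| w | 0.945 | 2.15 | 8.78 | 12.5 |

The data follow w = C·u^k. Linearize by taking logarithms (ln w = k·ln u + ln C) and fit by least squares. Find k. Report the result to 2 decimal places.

With ln wᵢ as the transformed response and ln uᵢ as the regressor:
Σln u = 4.5643, Σ(ln u)² = 8.0149, Σln w = 5.4071, Σln u·ln w = 9.6752.
Equations: 8.0149·k + 4.5643·ln C = 9.6752;  4.5643·k + 4·ln C = 5.4071.
Slope k = (n·Σln u·ln w − Σln u·Σln w)/(n·Σ(ln u)² − (Σln u)²) = (4·9.6752 − 4.5643·5.4071)/11.2265 = 1.24893; ln C = (Σln w − k·Σln u)/n = -0.07336.

k = 1.25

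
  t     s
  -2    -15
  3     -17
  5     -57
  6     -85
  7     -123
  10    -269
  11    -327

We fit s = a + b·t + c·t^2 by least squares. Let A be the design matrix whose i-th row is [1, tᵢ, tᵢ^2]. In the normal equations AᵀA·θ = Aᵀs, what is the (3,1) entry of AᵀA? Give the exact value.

Row 3 ↔ basis t^2, column 1 ↔ basis 1, so (AᵀA)_{3,1} = Σᵢ t^2 = (4)·(1) + (9)·(1) + (25)·(1) + (36)·(1) + (49)·(1) + (100)·(1) + (121)·(1) = 344.

344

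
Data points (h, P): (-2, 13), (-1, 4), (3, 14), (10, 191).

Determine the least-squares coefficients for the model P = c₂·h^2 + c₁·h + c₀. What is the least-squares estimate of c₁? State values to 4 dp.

c₁ = -1.8462

From the data, Σh^2·h^2 = 10098, Σh^2·h = 1018, Σh^2 = 114, Σh·h = 114, Σh = 10, Σ1 = 4.
And Σh^2·P = 19282, Σh·P = 1922, ΣP = 222.
Normal equations: [[10098, 1018, 114]; [1018, 114, 10]; [114, 10, 4]]·[c₂, c₁, c₀]ᵀ = [19282, 1922, 222]ᵀ.
Inverting the 3×3 Gram matrix, [c₂, c₁, c₀]ᵀ = [18873/9034, -16679/9034, 2602/4517]ᵀ.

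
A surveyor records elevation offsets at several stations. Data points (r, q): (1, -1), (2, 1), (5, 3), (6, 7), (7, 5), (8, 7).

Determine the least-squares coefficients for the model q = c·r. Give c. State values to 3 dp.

c = 0.832

Setting ∂/∂c … = 0 gives: 179·c = 149.
(Σr·r = 179, Σr·q = 149.)
Hence c = 149 / 179 ≈ 0.832402.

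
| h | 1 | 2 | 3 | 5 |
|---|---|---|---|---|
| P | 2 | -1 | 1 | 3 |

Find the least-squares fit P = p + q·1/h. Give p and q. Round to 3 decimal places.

p = 1.400, q = -0.295

Entries of XᵀX: Σ1 = 4, Σ1/h = 61/30, Σ1/h·1/h = 1261/900.
Moment sums: ΣP = 5, Σ1/h·P = 73/30.
So XᵀX·[p, q]ᵀ = XᵀP: [[4, 61/30]; [61/30, 1261/900]]·[p, q]ᵀ = [5, 73/30]ᵀ.
Eliminating q: (1261/900)·(row 1) − (61/30)·(row 2) gives (147/100)·p = (1261/900)·5 − (61/30)·(73/30) = 463/225, so p = 1852/1323.
Then q = ((73/30) − (61/30)·(1852/1323))/(1261/900) = -130/441.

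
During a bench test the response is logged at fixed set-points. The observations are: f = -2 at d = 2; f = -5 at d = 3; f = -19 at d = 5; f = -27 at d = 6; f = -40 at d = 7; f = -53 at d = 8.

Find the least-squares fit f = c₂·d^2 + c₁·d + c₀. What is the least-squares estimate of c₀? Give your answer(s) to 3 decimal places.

Compute the Gram sums: Σd^2·d^2 = 8515, Σd^2·d = 1231, Σd^2 = 187, Σd·d = 187, Σd = 31, Σ1 = 6.
For Aᵀf: Σd^2·f = -6852, Σd·f = -980, Σf = -146.
Normal equations: [[8515, 1231, 187]; [1231, 187, 31]; [187, 31, 6]]·[c₂, c₁, c₀]ᵀ = [-6852, -980, -146]ᵀ.
Row-reducing yields c₂ = -107/105, c₁ = 173/105, c₀ = -38/35.

c₀ = -1.086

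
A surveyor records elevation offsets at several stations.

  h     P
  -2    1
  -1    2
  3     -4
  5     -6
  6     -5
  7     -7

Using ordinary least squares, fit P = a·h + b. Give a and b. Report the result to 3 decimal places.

a = -0.971, b = -0.252

The normal system XᵀX·[a, b]ᵀ = XᵀP is [[124, 18]; [18, 6]]·[a, b]ᵀ = [-125, -19]ᵀ.
Eliminating b: 6·(row 1) − 18·(row 2) gives 420·a = 6·(-125) − 18·(-19) = -408, so a = -34/35.
Then b = ((-19) − 18·(-34/35))/6 = -53/210.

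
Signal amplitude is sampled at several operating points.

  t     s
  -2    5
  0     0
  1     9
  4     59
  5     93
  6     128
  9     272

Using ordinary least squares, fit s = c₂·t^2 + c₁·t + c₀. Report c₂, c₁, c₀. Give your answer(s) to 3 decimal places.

c₂ = 2.971, c₁ = 3.421, c₀ = 0.432

Normal-equation sums: Σt^2·t^2 = 8755, Σt^2·t = 1127, Σt^2 = 163, Σt·t = 163, Σt = 23, Σ1 = 7.
Right-hand side: Σt^2·s = 29938, Σt·s = 3916, Σs = 566.
Normal equations: [[8755, 1127, 163]; [1127, 163, 23]; [163, 23, 7]]·[c₂, c₁, c₀]ᵀ = [29938, 3916, 566]ᵀ.
Inverting the 3×3 Gram matrix, [c₂, c₁, c₀]ᵀ = [24209/8148, 27871/8148, 881/2037]ᵀ.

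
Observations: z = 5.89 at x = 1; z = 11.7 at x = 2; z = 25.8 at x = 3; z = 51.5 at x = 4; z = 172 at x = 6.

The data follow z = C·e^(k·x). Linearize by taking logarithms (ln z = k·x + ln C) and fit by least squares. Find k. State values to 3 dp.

With ln zᵢ as the transformed response and xᵢ as the regressor:
Σx = 16.0000, Σ(x)² = 66.0000, Σln z = 16.5723, Σx·ln z = 63.0949.
Normal system: [[66.0000, 16.0000]; [16.0000, 5]]·[k, ln C]ᵀ = [63.0949, 16.5723]ᵀ.
Slope k = (n·Σx·ln z − Σx·Σln z)/(n·Σ(x)² − (Σx)²) = (5·63.0949 − 16.0000·16.5723)/74.0000 = 0.67997; ln C = (Σln z − k·Σx)/n = 1.13857.

k = 0.680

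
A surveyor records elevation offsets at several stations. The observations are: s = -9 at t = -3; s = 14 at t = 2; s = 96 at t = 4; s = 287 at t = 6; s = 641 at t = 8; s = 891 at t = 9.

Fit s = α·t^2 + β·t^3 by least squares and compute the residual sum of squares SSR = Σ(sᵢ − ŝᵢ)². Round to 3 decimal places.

SSR = 5.441

Entries of XᵀX: Σt^2·t^2 = 12306, Σt^2·t^3 = 100406, Σt^3·t^3 = 845130.
Moment sums: Σt^2·s = 125038, Σt^3·s = 1046222.
Normal equations: [[12306, 100406]; [100406, 845130]]·[α, β]ᵀ = [125038, 1046222]ᵀ.
det = 12306·845130 − 100406² = 318804944.
α = (125038·845130 − 100406·1046222)/318804944 = 78299851/39850618; β = (12306·1046222 − 100406·125038)/318804944 = 40030313/39850618.
Residuals: 8732115/19925309, -37766628/19925309, 5460840/19925309, -14107439/19925309, 18767709/19925309, -8742735/19925309; SSR = 108408404/19925309.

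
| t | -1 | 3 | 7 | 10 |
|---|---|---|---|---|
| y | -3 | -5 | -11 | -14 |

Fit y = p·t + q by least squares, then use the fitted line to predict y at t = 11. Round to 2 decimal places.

ŷ = -14.82

Entries of AᵀA: Σt·t = 159, Σt = 19, Σ1 = 4.
And Σt·y = -229, Σy = -33.
AᵀA·[p, q]ᵀ = Aᵀy becomes [[159, 19]; [19, 4]]·[p, q]ᵀ = [-229, -33]ᵀ.
Eliminating q: 4·(row 1) − 19·(row 2) gives 275·p = 4·(-229) − 19·(-33) = -289, so p = -289/275.
Then q = ((-33) − 19·(-289/275))/4 = -896/275.
At t = 11: ŷ = (-289/275)·(11) + (-896/275)·(1) = -163/11.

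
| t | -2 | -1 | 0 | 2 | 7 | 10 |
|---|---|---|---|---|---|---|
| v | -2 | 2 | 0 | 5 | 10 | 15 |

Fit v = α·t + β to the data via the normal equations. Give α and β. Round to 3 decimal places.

With design matrix M, MᵀM = [[158, 16]; [16, 6]] and Mᵀv = [232, 30]ᵀ.
Eliminating β: 6·(row 1) − 16·(row 2) gives 692·α = 6·232 − 16·30 = 912, so α = 228/173.
Then β = (30 − 16·(228/173))/6 = 257/173.

α = 1.318, β = 1.486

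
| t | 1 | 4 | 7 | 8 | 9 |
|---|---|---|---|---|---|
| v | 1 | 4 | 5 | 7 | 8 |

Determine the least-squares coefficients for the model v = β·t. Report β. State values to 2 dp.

β = 0.85

Setting ∂/∂β … = 0 gives: 211·β = 180.
Hence β = 180 / 211 ≈ 0.853081.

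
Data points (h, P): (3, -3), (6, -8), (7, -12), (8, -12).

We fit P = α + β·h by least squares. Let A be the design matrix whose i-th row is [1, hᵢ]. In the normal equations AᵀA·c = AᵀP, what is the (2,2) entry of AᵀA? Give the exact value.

158

Row 2 ↔ basis h, column 2 ↔ basis h, so (AᵀA)_{2,2} = Σᵢ (h)·(h) = (3)·(3) + (6)·(6) + (7)·(7) + (8)·(8) = 158.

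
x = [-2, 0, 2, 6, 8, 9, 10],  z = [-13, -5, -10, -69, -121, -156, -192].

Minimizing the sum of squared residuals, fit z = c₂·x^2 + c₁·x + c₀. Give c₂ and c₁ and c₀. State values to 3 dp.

c₂ = -1.975, c₁ = 0.973, c₀ = -3.914

Normal-equation sums: Σx^2·x^2 = 21985, Σx^2·x = 2457, Σx^2 = 289, Σx·x = 289, Σx = 33, Σ1 = 7.
For Aᵀz: Σx^2·z = -42156, Σx·z = -4700, Σz = -566.
So AᵀA·[c₂, c₁, c₀]ᵀ = Aᵀz: [[21985, 2457, 289]; [2457, 289, 33]; [289, 33, 7]]·[c₂, c₁, c₀]ᵀ = [-42156, -4700, -566]ᵀ.
Row-reducing yields c₂ = -123829/62706, c₁ = 20333/20902, c₀ = -122713/31353.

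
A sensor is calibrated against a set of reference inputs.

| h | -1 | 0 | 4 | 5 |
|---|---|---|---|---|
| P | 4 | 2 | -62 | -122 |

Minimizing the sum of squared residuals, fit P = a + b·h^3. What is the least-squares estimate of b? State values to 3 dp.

b = -0.997

Entries of AᵀA: Σ1 = 4, Σh^3 = 188, Σh^3·h^3 = 19722.
For AᵀP: ΣP = -178, Σh^3·P = -19222.
AᵀA·[a, b]ᵀ = AᵀP becomes [[4, 188]; [188, 19722]]·[a, b]ᵀ = [-178, -19222]ᵀ.
Eliminating b: 19722·(row 1) − 188·(row 2) gives 43544·a = 19722·(-178) − 188·(-19222) = 103220, so a = 25805/10886.
Then b = ((-19222) − 188·(25805/10886))/19722 = -5428/5443.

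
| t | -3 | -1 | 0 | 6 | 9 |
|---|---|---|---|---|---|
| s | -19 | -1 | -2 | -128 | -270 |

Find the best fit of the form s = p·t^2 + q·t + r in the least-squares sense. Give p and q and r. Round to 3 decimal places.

p = -2.950, q = -3.261, r = -1.902

AᵀA·[p, q, r]ᵀ = Aᵀs reads: 7939·p + 917·q + 127·r = -26650;  917·p + 127·q + 11·r = -3140;  127·p + 11·q + 5·r = -420.
(Σt^2·t^2 = 7939, Σt^2·t = 917, Σt^2 = 127, Σt·t = 127, Σt = 11, Σ1 = 5, Σt^2·s = -26650, Σt·s = -3140, Σs = -420.)
Inverting the 3×3 Gram matrix, [p, q, r]ᵀ = [-95845/32493, -105970/32493, -20605/10831]ᵀ.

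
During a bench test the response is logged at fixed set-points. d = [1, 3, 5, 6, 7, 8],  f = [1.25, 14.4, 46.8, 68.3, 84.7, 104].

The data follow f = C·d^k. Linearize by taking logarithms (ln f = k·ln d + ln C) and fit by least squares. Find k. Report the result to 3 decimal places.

k = 2.164

Linearized form: ln f = k·ln d + ln C. From the 6 transformed points,
AᵀA = [[15.1183, 8.5252]; [8.5252, 6]], rhs = [34.9840, 20.0437]ᵀ  (here Σln d = 8.5252, Σ(ln d)² = 15.1183, Σln f = 20.0437, Σln d·ln f = 34.9840).
Slope k = (n·Σln d·ln f − Σln d·Σln f)/(n·Σ(ln d)² − (Σln d)²) = (6·34.9840 − 8.5252·20.0437)/18.0313 = 2.16450; ln C = (Σln f − k·Σln d)/n = 0.26516.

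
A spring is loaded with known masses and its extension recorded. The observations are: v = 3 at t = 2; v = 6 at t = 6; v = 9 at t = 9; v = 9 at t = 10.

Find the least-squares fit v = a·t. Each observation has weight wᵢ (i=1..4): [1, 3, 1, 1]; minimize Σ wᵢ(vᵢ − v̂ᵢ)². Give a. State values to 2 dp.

a = 0.97

The normal system MᵀWM·[a]ᵀ = MᵀWv is [[293]]·[a]ᵀ = [285]ᵀ.
Hence a = 285 / 293 ≈ 0.972696.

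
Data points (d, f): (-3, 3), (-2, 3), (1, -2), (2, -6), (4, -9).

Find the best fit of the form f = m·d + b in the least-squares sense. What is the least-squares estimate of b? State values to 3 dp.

With design matrix A, AᵀA = [[34, 2]; [2, 5]] and Aᵀf = [-65, -11]ᵀ.
Eliminating b: 5·(row 1) − 2·(row 2) gives 166·m = 5·(-65) − 2·(-11) = -303, so m = -303/166.
Then b = ((-11) − 2·(-303/166))/5 = -122/83.

b = -1.470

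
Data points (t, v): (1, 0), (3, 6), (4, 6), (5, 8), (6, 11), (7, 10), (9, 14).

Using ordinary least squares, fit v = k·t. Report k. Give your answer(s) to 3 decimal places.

k = 1.585

From the data, Σt·t = 217.
And Σt·v = 344.
AᵀA·[k]ᵀ = Aᵀv becomes [[217]]·[k]ᵀ = [344]ᵀ.
k = 344/217 = 1.58525.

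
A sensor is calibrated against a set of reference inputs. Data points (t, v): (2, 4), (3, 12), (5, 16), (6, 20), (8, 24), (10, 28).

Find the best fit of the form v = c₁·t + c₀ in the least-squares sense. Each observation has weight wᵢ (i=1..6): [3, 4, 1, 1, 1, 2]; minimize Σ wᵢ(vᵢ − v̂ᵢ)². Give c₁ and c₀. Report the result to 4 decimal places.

The normal system AᵀWA·[c₁, c₀]ᵀ = AᵀWv is [[373, 57]; [57, 12]]·[c₁, c₀]ᵀ = [1120, 176]ᵀ.
Determinant 373·12 − 57² = 1227.
c₁ = (1120·12 − 57·176)/1227 = 1136/409; c₀ = (373·176 − 57·1120)/1227 = 1808/1227.

c₁ = 2.7775, c₀ = 1.4735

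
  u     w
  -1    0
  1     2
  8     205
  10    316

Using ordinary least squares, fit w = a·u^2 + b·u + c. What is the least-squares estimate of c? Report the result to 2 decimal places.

c = -1.90

From the data, Σu^2·u^2 = 14098, Σu^2·u = 1512, Σu^2 = 166, Σu·u = 166, Σu = 18, Σ1 = 4.
Right-hand side: Σu^2·w = 44722, Σu·w = 4802, Σw = 523.
So XᵀX·[a, b, c]ᵀ = Xᵀw: [[14098, 1512, 166]; [1512, 166, 18]; [166, 18, 4]]·[a, b, c]ᵀ = [44722, 4802, 523]ᵀ.
Inverting the 3×3 Gram matrix, [a, b, c]ᵀ = [109/36, 529/340, -5827/3060]ᵀ.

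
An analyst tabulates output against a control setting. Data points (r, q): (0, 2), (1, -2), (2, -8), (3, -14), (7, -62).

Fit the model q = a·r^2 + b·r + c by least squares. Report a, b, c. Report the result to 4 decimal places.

a = -0.9099, b = -2.7325, c = 1.7692

From the data, Σr^2·r^2 = 2499, Σr^2·r = 379, Σr^2 = 63, Σr·r = 63, Σr = 13, Σ1 = 5.
Right-hand side: Σr^2·q = -3198, Σr·q = -494, Σq = -84.
So MᵀM·[a, b, c]ᵀ = Mᵀq: [[2499, 379, 63]; [379, 63, 13]; [63, 13, 5]]·[a, b, c]ᵀ = [-3198, -494, -84]ᵀ.
Row-reducing yields a = -3959/4351, b = -11889/4351, c = 7698/4351.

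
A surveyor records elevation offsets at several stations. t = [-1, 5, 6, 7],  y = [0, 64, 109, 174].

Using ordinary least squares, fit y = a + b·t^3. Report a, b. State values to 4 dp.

With design matrix M, MᵀM = [[4, 683]; [683, 179931]] and Mᵀy = [347, 91226]ᵀ.
Determinant 4·179931 − 683² = 253235.
a = (347·179931 − 683·91226)/253235 = 128699/253235; b = (4·91226 − 683·347)/253235 = 127903/253235.

a = 0.5082, b = 0.5051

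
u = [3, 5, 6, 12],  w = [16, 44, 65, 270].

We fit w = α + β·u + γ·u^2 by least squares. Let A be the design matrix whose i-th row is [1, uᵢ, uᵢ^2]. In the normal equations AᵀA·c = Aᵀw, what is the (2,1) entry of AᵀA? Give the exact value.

26

Row 2 ↔ basis u, column 1 ↔ basis 1, so (AᵀA)_{2,1} = Σᵢ u = (3)·(1) + (5)·(1) + (6)·(1) + (12)·(1) = 26.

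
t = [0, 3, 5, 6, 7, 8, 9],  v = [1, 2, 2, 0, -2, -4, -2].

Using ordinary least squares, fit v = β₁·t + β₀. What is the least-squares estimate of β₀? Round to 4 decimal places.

β₀ = 2.5545

With design matrix M, MᵀM = [[264, 38]; [38, 7]] and Mᵀv = [-48, -3]ᵀ.
Eliminating β₀: 7·(row 1) − 38·(row 2) gives 404·β₁ = 7·(-48) − 38·(-3) = -222, so β₁ = -111/202.
Then β₀ = ((-3) − 38·(-111/202))/7 = 258/101.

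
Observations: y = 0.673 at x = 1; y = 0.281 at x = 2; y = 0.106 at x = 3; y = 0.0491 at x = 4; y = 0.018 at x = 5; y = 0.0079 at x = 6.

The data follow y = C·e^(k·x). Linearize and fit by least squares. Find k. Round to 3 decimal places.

Let Y = ln y. Fitting Y = k·x + ln C by least squares:
Σx = 21.0000, Σ(x)² = 91.0000, Σln y = -15.7819, Σx·ln y = -70.8556.
Equations: 91.0000·k + 21.0000·ln C = -70.8556;  21.0000·k + 6·ln C = -15.7819.
Solving (det = 105.0000): k = -0.89251, ln C = 0.49348.

k = -0.893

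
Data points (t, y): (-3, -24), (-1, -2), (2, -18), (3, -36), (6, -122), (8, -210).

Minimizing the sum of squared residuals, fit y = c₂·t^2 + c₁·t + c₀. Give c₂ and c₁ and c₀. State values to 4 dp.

c₂ = -3.0044, c₁ = -1.9605, c₀ = -2.1754

Normal-equation sums: Σt^2·t^2 = 5571, Σt^2·t = 735, Σt^2 = 123, Σt·t = 123, Σt = 15, Σ1 = 6.
For Xᵀy: Σt^2·y = -18446, Σt·y = -2482, Σy = -412.
Normal equations: [[5571, 735, 123]; [735, 123, 15]; [123, 15, 6]]·[c₂, c₁, c₀]ᵀ = [-18446, -2482, -412]ᵀ.
Solving the 3×3 system (Gaussian elimination) gives c₂ = -685/228, c₁ = -149/76, c₀ = -124/57.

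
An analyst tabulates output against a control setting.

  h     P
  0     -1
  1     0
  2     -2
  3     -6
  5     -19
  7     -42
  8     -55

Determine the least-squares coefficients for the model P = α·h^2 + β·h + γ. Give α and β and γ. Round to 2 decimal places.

α = -1.03, β = 1.45, γ = -0.77

Forming AᵀA = [[7220, 1016, 152]; [1016, 152, 26]; [152, 26, 7]] and AᵀP = [-6115, -851, -125]ᵀ gives AᵀA·[α, β, γ]ᵀ = AᵀP.
Solving the 3×3 system (Gaussian elimination) gives α = -24365/23556, β = 34091/23556, γ = -3033/3926.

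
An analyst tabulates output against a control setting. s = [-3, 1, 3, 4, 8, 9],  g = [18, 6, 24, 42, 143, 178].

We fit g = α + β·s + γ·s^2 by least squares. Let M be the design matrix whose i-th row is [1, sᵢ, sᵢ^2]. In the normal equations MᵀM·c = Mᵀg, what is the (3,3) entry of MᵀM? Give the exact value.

Row 3 ↔ basis s^2, column 3 ↔ basis s^2, so (MᵀM)_{3,3} = Σᵢ (s^2)·(s^2) = (9)·(9) + (1)·(1) + (9)·(9) + (16)·(16) + (64)·(64) + (81)·(81) = 11076.

11076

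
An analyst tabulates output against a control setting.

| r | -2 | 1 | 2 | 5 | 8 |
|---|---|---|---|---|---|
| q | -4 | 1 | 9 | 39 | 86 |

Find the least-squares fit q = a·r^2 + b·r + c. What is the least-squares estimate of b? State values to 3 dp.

b = 3.175

Sums needed: Σr^2·r^2 = 4754, Σr^2·r = 638, Σr^2 = 98, Σr·r = 98, Σr = 14, Σ1 = 5.
Moment sums: Σr^2·q = 6500, Σr·q = 910, Σq = 131.
AᵀA·[a, b, c]ᵀ = Aᵀq becomes [[4754, 638, 98]; [638, 98, 14]; [98, 14, 5]]·[a, b, c]ᵀ = [6500, 910, 131]ᵀ.
Inverting the 3×3 Gram matrix, [a, b, c]ᵀ = [1561/1592, 15163/4776, -1139/597]ᵀ.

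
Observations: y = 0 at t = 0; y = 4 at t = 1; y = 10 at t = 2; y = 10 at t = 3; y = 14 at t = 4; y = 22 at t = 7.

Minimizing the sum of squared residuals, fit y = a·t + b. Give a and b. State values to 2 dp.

a = 3.05, b = 1.36

Entries of AᵀA: Σt·t = 79, Σt = 17, Σ1 = 6.
Moment sums: Σt·y = 264, Σy = 60.
So AᵀA·[a, b]ᵀ = Aᵀy: [[79, 17]; [17, 6]]·[a, b]ᵀ = [264, 60]ᵀ.
det = 79·6 − 17² = 185.
a = (264·6 − 17·60)/185 = 564/185; b = (79·60 − 17·264)/185 = 252/185.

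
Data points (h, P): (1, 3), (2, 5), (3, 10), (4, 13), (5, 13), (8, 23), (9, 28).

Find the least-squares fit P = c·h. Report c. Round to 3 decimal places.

Entries of MᵀM: Σh·h = 200.
And Σh·P = 596.
c = 596/200 = 2.98.

c = 2.980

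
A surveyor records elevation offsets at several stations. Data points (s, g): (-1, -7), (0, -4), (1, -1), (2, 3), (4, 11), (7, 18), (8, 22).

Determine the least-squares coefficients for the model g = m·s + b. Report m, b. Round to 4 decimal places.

With design matrix A, AᵀA = [[135, 21]; [21, 7]] and Aᵀg = [358, 42]ᵀ.
Δ = 135·7 − 21² = 504.
m = (358·7 − 21·42)/504 = 29/9; b = (135·42 − 21·358)/504 = -11/3.

m = 3.2222, b = -3.6667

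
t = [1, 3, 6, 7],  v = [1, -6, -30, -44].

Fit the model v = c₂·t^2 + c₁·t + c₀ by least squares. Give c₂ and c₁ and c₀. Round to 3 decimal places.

c₂ = -1.059, c₁ = 1.093, c₀ = 0.763

The normal system XᵀX·[c₂, c₁, c₀]ᵀ = Xᵀv is [[3779, 587, 95]; [587, 95, 17]; [95, 17, 4]]·[c₂, c₁, c₀]ᵀ = [-3289, -505, -79]ᵀ.
Solving the 3×3 system (Gaussian elimination) gives c₂ = -125/118, c₁ = 129/118, c₀ = 45/59.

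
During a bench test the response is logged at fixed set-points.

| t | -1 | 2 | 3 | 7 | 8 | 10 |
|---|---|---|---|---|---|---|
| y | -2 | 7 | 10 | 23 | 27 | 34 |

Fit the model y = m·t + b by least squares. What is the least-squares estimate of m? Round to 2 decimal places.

From the data, Σt·t = 227, Σt = 29, Σ1 = 6.
For Aᵀy: Σt·y = 763, Σy = 99.
So AᵀA·[m, b]ᵀ = Aᵀy: [[227, 29]; [29, 6]]·[m, b]ᵀ = [763, 99]ᵀ.
det = 227·6 − 29² = 521.
m = (763·6 − 29·99)/521 = 1707/521; b = (227·99 − 29·763)/521 = 346/521.

m = 3.28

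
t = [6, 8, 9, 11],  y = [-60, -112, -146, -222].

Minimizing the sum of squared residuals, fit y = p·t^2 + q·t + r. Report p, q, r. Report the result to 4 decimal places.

p = -2.0000, q = 1.5385, r = 2.9231

From the data, Σt^2·t^2 = 26594, Σt^2·t = 2788, Σt^2 = 302, Σt·t = 302, Σt = 34, Σ1 = 4.
Right-hand side: Σt^2·y = -48016, Σt·y = -5012, Σy = -540.
Normal equations: [[26594, 2788, 302]; [2788, 302, 34]; [302, 34, 4]]·[p, q, r]ᵀ = [-48016, -5012, -540]ᵀ.
Inverting the 3×3 Gram matrix, [p, q, r]ᵀ = [-2, 20/13, 38/13]ᵀ.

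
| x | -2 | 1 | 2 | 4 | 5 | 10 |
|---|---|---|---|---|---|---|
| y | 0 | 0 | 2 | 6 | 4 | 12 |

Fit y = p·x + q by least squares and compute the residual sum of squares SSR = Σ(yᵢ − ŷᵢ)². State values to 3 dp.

SSR = 11.072

The normal system MᵀM·[p, q]ᵀ = Mᵀy is [[150, 20]; [20, 6]]·[p, q]ᵀ = [168, 24]ᵀ.
det = 150·6 − 20² = 500.
p = (168·6 − 20·24)/500 = 132/125; q = (150·24 − 20·168)/500 = 12/25.
Residuals: 204/125, -192/125, -74/125, 162/125, -44/25, 24/25; SSR = 1384/125.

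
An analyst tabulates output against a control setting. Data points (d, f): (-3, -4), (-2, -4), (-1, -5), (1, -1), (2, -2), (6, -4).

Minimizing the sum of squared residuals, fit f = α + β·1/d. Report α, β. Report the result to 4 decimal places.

α = -3.2794, β = 1.9402

Normal-equation sums: Σ1 = 6, Σ1/d = -1/6, Σ1/d·1/d = 95/36.
And Σf = -20, Σ1/d·f = 17/3.
AᵀA·[α, β]ᵀ = Aᵀf becomes [[6, -1/6]; [-1/6, 95/36]]·[α, β]ᵀ = [-20, 17/3]ᵀ.
Eliminating β: (95/36)·(row 1) − (-1/6)·(row 2) gives (569/36)·α = (95/36)·(-20) − (-1/6)·(17/3) = -311/6, so α = -1866/569.
Then β = ((17/3) − (-1/6)·(-1866/569))/(95/36) = 1104/569.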